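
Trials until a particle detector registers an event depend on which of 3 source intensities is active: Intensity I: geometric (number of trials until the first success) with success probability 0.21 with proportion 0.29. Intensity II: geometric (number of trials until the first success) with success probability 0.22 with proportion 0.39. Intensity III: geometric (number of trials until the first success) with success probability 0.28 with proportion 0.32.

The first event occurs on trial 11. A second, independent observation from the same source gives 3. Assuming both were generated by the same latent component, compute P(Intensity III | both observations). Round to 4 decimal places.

0.2213

Posterior ∝ prior × likelihood, so P(k | x) ∝ w_k f_k(x); normalise over all components.
Since both observations come from the same component, the likelihood for component k is f_k(x₁)·f_k(x₂).
  L_I = [0.0198834] × [0.131061] = 0.00260594
  L_II = [0.0183387] × [0.133848] = 0.0024546
  L_III = [0.0104829] × [0.145152] = 0.00152162
Multiply by the mixture weights:
  w_I·L_I = 0.29 × 0.00260594 = 0.000755721
  w_II·L_II = 0.39 × 0.0024546 = 0.000957294
  w_III·L_III = 0.32 × 0.00152162 = 0.000486918
Normaliser: 0.000755721 + 0.000957294 + 0.000486918 = 0.00219993
P(Intensity III | x₁,x₂) ≈ 0.2213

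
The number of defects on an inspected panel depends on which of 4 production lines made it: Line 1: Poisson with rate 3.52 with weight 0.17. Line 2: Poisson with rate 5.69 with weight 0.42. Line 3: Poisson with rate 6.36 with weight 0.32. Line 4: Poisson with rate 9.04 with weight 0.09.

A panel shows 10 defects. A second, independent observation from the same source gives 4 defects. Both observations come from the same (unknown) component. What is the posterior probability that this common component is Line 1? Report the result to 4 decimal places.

Posterior ∝ prior × likelihood, so P(k | x) ∝ π_k f_k(x); normalise over all components.
Since both observations come from the same component, the likelihood for component k is f_k(x₁)·f_k(x₂).
  L_1 = [e^(−3.52)·3.52^10/10! = 0.00238203] × [0.18934] = 0.000451014
  L_2 = [e^(−5.69)·5.69^10/10! = 0.0331302] × [0.147605] = 0.0048902
  L_3 = [e^(−6.36)·6.36^10/10! = 0.0516054] × [0.117897] = 0.00608414
  L_4 = [e^(−9.04)·9.04^10/10! = 0.119097] × [0.0329944] = 0.00392952
Weight by the priors:
  π_1·L_1 = 0.17 × 0.000451014 = 7.66724e-05
  π_2·L_2 = 0.42 × 0.0048902 = 0.00205388
  π_3·L_3 = 0.32 × 0.00608414 = 0.00194693
  π_4·L_4 = 0.09 × 0.00392952 = 0.000353657
Normaliser: 7.66724e-05 + 0.00205388 + 0.00194693 + 0.000353657 = 0.00443114
So the posterior for Line 1 is 7.66724e-05 / 0.00443114 ≈ 0.0173.

0.0173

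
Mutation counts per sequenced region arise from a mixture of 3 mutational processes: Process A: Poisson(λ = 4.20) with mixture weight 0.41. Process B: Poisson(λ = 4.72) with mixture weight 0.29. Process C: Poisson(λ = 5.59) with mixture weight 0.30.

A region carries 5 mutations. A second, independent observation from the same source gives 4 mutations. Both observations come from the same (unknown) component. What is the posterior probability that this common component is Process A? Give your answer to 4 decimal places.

0.4330

Posterior ∝ prior × likelihood, so P(k | x) ∝ w_k f_k(x); normalise over all components.
Since both observations come from the same component, the likelihood for component k is f_k(x₁)·f_k(x₂).
  L_A = [0.163316] × [0.194424] = 0.0317525
  L_B = [0.174044] × [0.184369] = 0.0320882
  L_C = [0.169891] × [0.15196] = 0.0258167
Unnormalised posteriors:
  w_A·L_A = 0.41 × 0.0317525 = 0.0130185
  w_B·L_B = 0.29 × 0.0320882 = 0.00930558
  w_C·L_C = 0.30 × 0.0258167 = 0.00774502
Sum: 0.0130185 + 0.00930558 + 0.00774502 = 0.0300691
So the posterior for Process A is 0.0130185 / 0.0300691 ≈ 0.4330.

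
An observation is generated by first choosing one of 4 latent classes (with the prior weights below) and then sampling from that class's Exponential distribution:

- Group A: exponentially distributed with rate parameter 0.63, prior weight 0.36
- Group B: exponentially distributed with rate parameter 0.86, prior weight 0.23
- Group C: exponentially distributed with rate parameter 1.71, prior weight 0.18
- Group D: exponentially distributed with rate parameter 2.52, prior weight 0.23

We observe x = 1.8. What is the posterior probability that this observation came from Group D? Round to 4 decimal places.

P(component k | x) = w_k·f_k(x) / marginal(x), where marginal(x) = Σ_j w_j·f_j(x).
Exponential densities:
  L_A = 0.63·e^(−0.63·1.8) = 0.63·e^(−1.1340) = 0.202699
  L_B = 0.86·e^(−0.86·1.8) = 0.86·e^(−1.5480) = 0.182899
  L_C = 1.71·e^(−1.71·1.8) = 1.71·e^(−3.0780) = 0.0787477
  L_D = 2.52·e^(−2.52·1.8) = 2.52·e^(−4.5360) = 0.0270048
Prior × likelihood for each component:
  w_A·L_A = 0.36 × 0.202699 = 0.0729715
  w_B·L_B = 0.23 × 0.182899 = 0.0420667
  w_C·L_C = 0.18 × 0.0787477 = 0.0141746
  w_D·L_D = 0.23 × 0.0270048 = 0.0062111
Denominator: 0.0729715 + 0.0420667 + 0.0141746 + 0.0062111 = 0.135424
Responsibility of Group D: 0.0062111 / 0.135424 ≈ 0.0459

0.0459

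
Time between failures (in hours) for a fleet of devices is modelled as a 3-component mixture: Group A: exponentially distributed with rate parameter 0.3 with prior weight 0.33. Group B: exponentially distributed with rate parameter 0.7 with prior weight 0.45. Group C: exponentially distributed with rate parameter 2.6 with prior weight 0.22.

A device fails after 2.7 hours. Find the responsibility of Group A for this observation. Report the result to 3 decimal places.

By Bayes' theorem, P(k | x) = π_k f_k(x) / Σ_j π_j f_j(x).
Component likelihoods at x = 2.7 hours:
  L_A = 0.133457
  L_B = 0.10575
  L_C = 0.00232395
Unnormalised posteriors:
  π_A·L_A = 0.33 × 0.133457 = 0.0440409
  π_B·L_B = 0.45 × 0.10575 = 0.0475876
  π_C·L_C = 0.22 × 0.00232395 = 0.000511268
Denominator: 0.0440409 + 0.0475876 + 0.000511268 = 0.0921398
So the posterior for Group A is 0.0440409 / 0.0921398 ≈ 0.478.

0.478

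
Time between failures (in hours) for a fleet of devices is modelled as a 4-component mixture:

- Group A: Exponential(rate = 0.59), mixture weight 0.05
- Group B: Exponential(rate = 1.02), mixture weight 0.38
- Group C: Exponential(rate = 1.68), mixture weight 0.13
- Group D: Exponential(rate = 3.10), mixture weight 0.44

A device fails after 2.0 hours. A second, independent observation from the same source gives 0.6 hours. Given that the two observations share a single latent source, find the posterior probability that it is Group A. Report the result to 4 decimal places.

0.0998

P(component k | x) = π_k·f_k(x) / marginal(x), where marginal(x) = Σ_j π_j·f_j(x).
Since both observations come from the same component, the likelihood for component k is f_k(x₁)·f_k(x₂).
  L_A = [0.181294] × [0.414106] = 0.0750752
  L_B = [0.132629] × [0.553111] = 0.0733587
  L_C = [0.0583552] × [0.613113] = 0.0357783
  L_D = [0.00629123] × [0.482585] = 0.00303606
Multiply by the mixture weights:
  π_A·L_A = 0.05 × 0.0750752 = 0.00375376
  π_B·L_B = 0.38 × 0.0733587 = 0.0278763
  π_C·L_C = 0.13 × 0.0357783 = 0.00465119
  π_D·L_D = 0.44 × 0.00303606 = 0.00133586
Marginal: 0.00375376 + 0.0278763 + 0.00465119 + 0.00133586 = 0.0376171
So the posterior for Group A is 0.00375376 / 0.0376171 ≈ 0.0998.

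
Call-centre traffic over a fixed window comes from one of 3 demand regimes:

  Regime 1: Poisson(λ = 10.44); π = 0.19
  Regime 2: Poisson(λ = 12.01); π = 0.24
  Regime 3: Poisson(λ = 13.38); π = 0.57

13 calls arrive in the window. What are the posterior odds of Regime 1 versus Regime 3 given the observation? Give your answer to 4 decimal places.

Since P(k|x) ∝ π_k f_k(x), the posterior odds are π_i f_i(x) / (π_j f_j(x)).
Component likelihoods at x = 13 calls:
  L_1 = e^(−10.44)·10.44^13/13! = 0.0821849
  L_2 = e^(−12.01)·12.01^13/13! = 0.105658
  L_3 = e^(−13.38)·13.38^13/13! = 0.109342
0.0156151 / 0.0623252 ≈ 0.2505

0.2505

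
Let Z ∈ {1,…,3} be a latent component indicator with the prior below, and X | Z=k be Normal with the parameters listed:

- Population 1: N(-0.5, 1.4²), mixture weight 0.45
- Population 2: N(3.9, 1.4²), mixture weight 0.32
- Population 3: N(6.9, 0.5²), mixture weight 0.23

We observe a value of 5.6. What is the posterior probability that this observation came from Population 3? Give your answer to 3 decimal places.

By Bayes' theorem, P(k | x) = P(Z=k) f_k(x) / Σ_j P(Z=j) f_j(x).
Evaluate each component's likelihood at the observed value:
  f_1 = 2.14935e-05
  f_2 = 0.136333
  f_3 = 0.0271659
Unnormalised posteriors:
  P(Z=1)·f_1 = 0.45 × 2.14935e-05 = 9.6721e-06
  P(Z=2)·f_2 = 0.32 × 0.136333 = 0.0436265
  P(Z=3)·f_3 = 0.23 × 0.0271659 = 0.00624817
Sum: 9.6721e-06 + 0.0436265 + 0.00624817 = 0.0498844
Responsibility of Population 3: 0.00624817 / 0.0498844 ≈ 0.125

0.125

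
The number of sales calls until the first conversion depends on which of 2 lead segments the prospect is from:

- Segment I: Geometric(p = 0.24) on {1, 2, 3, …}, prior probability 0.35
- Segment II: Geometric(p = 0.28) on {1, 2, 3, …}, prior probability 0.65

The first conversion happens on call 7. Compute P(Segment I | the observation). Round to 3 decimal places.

0.390

The responsibility of component k is w_k f_k(x) divided by Σ_j w_j f_j(x).
Geometric probabilities:
  L_I = 0.24·(1−0.24)^6 = 0.24·0.1927 = 0.046248
  L_II = 0.28·(1−0.28)^6 = 0.28·0.139314 = 0.0390079
Multiply by the mixture weights:
  w_I·L_I = 0.35 × 0.046248 = 0.0161868
  w_II·L_II = 0.65 × 0.0390079 = 0.0253552
Sum: 0.0161868 + 0.0253552 = 0.041542
So the posterior for Segment I is 0.0161868 / 0.041542 ≈ 0.390.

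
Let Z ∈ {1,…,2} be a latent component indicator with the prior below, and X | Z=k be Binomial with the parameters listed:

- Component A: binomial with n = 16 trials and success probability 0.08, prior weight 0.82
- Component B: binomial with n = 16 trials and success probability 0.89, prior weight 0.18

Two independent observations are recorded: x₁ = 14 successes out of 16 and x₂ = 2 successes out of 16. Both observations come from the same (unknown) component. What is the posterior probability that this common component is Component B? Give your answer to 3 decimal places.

0.955

P(component k | x) = P(Z=k)·f_k(x) / marginal(x), where marginal(x) = Σ_j P(Z=j)·f_j(x).
Since both observations come from the same component, the likelihood for component k is f_k(x₁)·f_k(x₂).
  p_A = [4.46701e-14] × [0.238996] = 1.0676e-14
  p_B = [0.284071] × [3.6096e-12] = 1.02538e-12
Weight by the priors:
  P(Z=A)·p_A = 0.82 × 1.0676e-14 = 8.7543e-15
  P(Z=B)·p_B = 0.18 × 1.02538e-12 = 1.84569e-13
Denominator: 8.7543e-15 + 1.84569e-13 = 1.93323e-13
So the posterior for Component B is 1.84569e-13 / 1.93323e-13 ≈ 0.955.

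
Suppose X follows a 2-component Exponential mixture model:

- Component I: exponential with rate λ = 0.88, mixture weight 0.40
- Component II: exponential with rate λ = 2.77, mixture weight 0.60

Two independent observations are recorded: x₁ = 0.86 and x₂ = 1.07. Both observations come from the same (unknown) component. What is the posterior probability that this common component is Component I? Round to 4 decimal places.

0.7209

By Bayes' theorem, P(k | x) = π_k f_k(x) / Σ_j π_j f_j(x).
Since both observations come from the same component, the likelihood for component k is f_k(x₁)·f_k(x₂).
  f_I = [0.88·e^(−0.88·0.86) = 0.88·e^(−0.7568) = 0.412866] × [0.343203] = 0.141697
  f_II = [2.77·e^(−2.77·0.86) = 2.77·e^(−2.3822) = 0.255802] × [0.14298] = 0.0365745
Weight by the priors:
  π_I·f_I = 0.40 × 0.141697 = 0.0566787
  π_II·f_II = 0.60 × 0.0365745 = 0.0219447
Denominator: 0.0566787 + 0.0219447 = 0.0786233
P(Component I | data) = 0.0566787 / 0.0786233 ≈ 0.7209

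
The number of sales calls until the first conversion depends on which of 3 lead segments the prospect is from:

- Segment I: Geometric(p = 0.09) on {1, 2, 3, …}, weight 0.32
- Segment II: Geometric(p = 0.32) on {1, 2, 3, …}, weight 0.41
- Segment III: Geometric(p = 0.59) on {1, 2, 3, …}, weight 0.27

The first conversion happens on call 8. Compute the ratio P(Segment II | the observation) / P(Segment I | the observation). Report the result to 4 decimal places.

Only the two components matter; the odds are (w_i f_i(x)) / (w_j f_j(x)).
Component likelihoods at x = 8:
  L_I = 0.09·(1−0.09)^7 = 0.09·0.516761 = 0.0465085
  L_II = 0.32·(1−0.32)^7 = 0.32·0.0672299 = 0.0215136
  L_III = 0.59·(1−0.59)^7 = 0.59·0.00194754 = 0.00114905
Odds = (0.41/0.32) × (0.0215136/0.0465085) = 1.28125 × 0.462573 ≈ 0.5927

0.5927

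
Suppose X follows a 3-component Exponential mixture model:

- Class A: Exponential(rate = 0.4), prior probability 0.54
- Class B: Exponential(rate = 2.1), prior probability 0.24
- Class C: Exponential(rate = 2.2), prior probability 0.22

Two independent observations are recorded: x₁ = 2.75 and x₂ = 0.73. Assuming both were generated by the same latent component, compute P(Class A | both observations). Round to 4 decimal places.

0.9465

By Bayes' theorem, P(k | x) = w_k f_k(x) / Σ_j w_j f_j(x).
Since both observations come from the same component, the likelihood for component k is f_k(x₁)·f_k(x₂).
  f_A = [0.4·e^(−0.4·2.75) = 0.4·e^(−1.1000) = 0.133148] × [0.298707] = 0.0397724
  f_B = [2.1·e^(−2.1·2.75) = 2.1·e^(−5.7750) = 0.00651882] × [0.453363] = 0.00295539
  f_C = [2.2·e^(−2.2·2.75) = 2.2·e^(−6.0500) = 0.0051873] × [0.441515] = 0.00229027
Unnormalised posteriors:
  w_A·f_A = 0.54 × 0.0397724 = 0.0214771
  w_B·f_B = 0.24 × 0.00295539 = 0.000709293
  w_C·f_C = 0.22 × 0.00229027 = 0.00050386
Evidence: 0.0214771 + 0.000709293 + 0.00050386 = 0.0226903
Responsibility of Class A: 0.0214771 / 0.0226903 ≈ 0.9465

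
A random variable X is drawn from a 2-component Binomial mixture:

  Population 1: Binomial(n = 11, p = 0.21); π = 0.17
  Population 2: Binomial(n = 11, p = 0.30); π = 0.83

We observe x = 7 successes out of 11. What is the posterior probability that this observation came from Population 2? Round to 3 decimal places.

P(component k | x) = π_k·f_k(x) / marginal(x), where marginal(x) = Σ_j π_j·f_j(x).
Component likelihoods at x = 7 successes out of 11:
  f_1 = C(11,7)·0.21^7·0.79^4 = 330·1.80109e-05·0.389501 = 0.00231503
  f_2 = C(11,7)·0.30^7·0.70^4 = 330·0.0002187·0.2401 = 0.0173283
Weight by the priors:
  π_1·f_1 = 0.17 × 0.00231503 = 0.000393556
  π_2·f_2 = 0.83 × 0.0173283 = 0.0143825
Marginal: 0.000393556 + 0.0143825 = 0.014776
So the posterior for Population 2 is 0.0143825 / 0.014776 ≈ 0.973.

0.973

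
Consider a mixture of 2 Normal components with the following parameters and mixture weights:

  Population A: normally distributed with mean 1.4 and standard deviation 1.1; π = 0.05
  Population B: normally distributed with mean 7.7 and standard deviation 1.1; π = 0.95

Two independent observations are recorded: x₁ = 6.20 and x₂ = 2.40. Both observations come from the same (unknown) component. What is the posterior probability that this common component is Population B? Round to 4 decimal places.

Posterior ∝ prior × likelihood, so P(k | x) ∝ π_k f_k(x); normalise over all components.
Since both observations come from the same component, the likelihood for component k is f_k(x₁)·f_k(x₂).
  p_A = [(1/(1.1·√(2π)))·exp(−(6.20−1.4)²/(2·1.1²)) = 0.362675·exp(-9.52066) = 2.65917e-05] × [0.239915] = 6.37975e-06
  p_B = [(1/(1.1·√(2π)))·exp(−(6.20−7.7)²/(2·1.1²)) = 0.362675·exp(-0.92975) = 0.14313] × [3.29967e-06] = 4.72283e-07
Prior × likelihood for each component:
  π_A·p_A = 0.05 × 6.37975e-06 = 3.18987e-07
  π_B·p_B = 0.95 × 4.72283e-07 = 4.48669e-07
Sum: 3.18987e-07 + 4.48669e-07 = 7.67656e-07
P(Population B | x) = 4.48669e-07 / 7.67656e-07 ≈ 0.5845

0.5845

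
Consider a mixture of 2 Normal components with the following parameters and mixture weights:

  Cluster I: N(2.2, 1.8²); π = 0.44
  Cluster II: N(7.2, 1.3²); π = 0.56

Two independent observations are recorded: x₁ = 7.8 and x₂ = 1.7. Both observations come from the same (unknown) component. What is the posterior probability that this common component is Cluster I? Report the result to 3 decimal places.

0.964

Apply Bayes' rule: the posterior for each component is proportional to its prior times its likelihood at x.
Since both observations come from the same component, the likelihood for component k is f_k(x₁)·f_k(x₂).
  p_I = [(1/(1.8·√(2π)))·exp(−(7.8−2.2)²/(2·1.8²)) = 0.221635·exp(-4.83951) = 0.00175334] × [0.213247] = 0.000373895
  p_II = [(1/(1.3·√(2π)))·exp(−(7.8−7.2)²/(2·1.3²)) = 0.306879·exp(-0.10651) = 0.275874] × [3.98253e-05] = 1.09868e-05
Prior × likelihood for each component:
  P(Z=I)·p_I = 0.44 × 0.000373895 = 0.000164514
  P(Z=II)·p_II = 0.56 × 1.09868e-05 = 6.15259e-06
Denominator: 0.000164514 + 6.15259e-06 = 0.000170666
Responsibility of Cluster I: 0.000164514 / 0.000170666 ≈ 0.964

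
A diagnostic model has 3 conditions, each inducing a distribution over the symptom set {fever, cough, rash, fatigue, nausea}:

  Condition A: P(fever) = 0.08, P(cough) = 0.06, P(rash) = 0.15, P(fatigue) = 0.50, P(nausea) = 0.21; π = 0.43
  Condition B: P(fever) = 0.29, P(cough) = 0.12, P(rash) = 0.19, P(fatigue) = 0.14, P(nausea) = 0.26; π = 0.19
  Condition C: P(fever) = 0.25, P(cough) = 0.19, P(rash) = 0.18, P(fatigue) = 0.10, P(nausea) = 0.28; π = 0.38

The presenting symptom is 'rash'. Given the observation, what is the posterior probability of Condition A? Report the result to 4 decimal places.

0.3817

P(component k | x) = w_k·f_k(x) / marginal(x), where marginal(x) = Σ_j w_j·f_j(x).
Categorical probabilities:
  f_A = P(rash | comp) = 0.15
  f_B = P(rash | comp) = 0.19
  f_C = P(rash | comp) = 0.18
Multiply by the mixture weights:
  w_A·f_A = 0.43 × 0.15 = 0.0645
  w_B·f_B = 0.19 × 0.19 = 0.0361
  w_C·f_C = 0.38 × 0.18 = 0.0684
Denominator: 0.0645 + 0.0361 + 0.0684 = 0.169
P(Condition A | 'rash') ≈ 0.3817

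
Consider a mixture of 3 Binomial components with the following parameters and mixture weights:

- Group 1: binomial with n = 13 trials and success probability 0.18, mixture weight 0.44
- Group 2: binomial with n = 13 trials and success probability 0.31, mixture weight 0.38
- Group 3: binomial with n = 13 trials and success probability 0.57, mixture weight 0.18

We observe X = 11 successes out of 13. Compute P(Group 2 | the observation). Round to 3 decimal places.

P(component k | x) = π_k·f_k(x) / marginal(x), where marginal(x) = Σ_j π_j·f_j(x).
Component likelihoods at x = 11 successes out of 13:
  f_1 = 3.3707e-07
  f_2 = 9.43564e-05
  f_3 = 0.0297615
Prior × likelihood for each component:
  π_1·f_1 = 0.44 × 3.3707e-07 = 1.48311e-07
  π_2·f_2 = 0.38 × 9.43564e-05 = 3.58554e-05
  π_3·f_3 = 0.18 × 0.0297615 = 0.00535707
Normaliser: 1.48311e-07 + 3.58554e-05 + 0.00535707 = 0.00539308
P(Group 2 | 11 successes out of 13) = 3.58554e-05 / 0.00539308 ≈ 0.007

0.007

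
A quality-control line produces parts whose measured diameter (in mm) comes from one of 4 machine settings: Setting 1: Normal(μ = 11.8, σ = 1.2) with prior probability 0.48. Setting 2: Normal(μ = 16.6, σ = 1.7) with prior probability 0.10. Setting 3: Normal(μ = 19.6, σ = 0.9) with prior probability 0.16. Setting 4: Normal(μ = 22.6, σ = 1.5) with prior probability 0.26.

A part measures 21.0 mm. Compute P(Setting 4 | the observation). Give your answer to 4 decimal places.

By Bayes' theorem, P(k | x) = π_k f_k(x) / Σ_j π_j f_j(x).
Evaluate each component's likelihood at the observed value:
  p_1 = 5.73187e-14
  p_2 = 0.00823759
  p_3 = 0.132198
  p_4 = 0.150575
Prior × likelihood for each component:
  π_1·p_1 = 0.48 × 5.73187e-14 = 2.7513e-14
  π_2·p_2 = 0.10 × 0.00823759 = 0.000823759
  π_3·p_3 = 0.16 × 0.132198 = 0.0211517
  π_4·p_4 = 0.26 × 0.150575 = 0.0391496
Sum: 2.7513e-14 + 0.000823759 + 0.0211517 + 0.0391496 = 0.061125
P(Setting 4 | the observation) = 0.0391496 / 0.061125 ≈ 0.6405

0.6405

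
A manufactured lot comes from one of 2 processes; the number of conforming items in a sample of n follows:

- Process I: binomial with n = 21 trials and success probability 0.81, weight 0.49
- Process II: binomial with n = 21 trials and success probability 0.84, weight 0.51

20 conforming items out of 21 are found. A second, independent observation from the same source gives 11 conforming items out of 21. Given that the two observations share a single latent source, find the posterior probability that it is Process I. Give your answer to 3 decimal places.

0.673

The responsibility of component k is π_k f_k(x) divided by Σ_j π_j f_j(x).
Since both observations come from the same component, the likelihood for component k is f_k(x₁)·f_k(x₂).
  f_I = [0.0589757] × [0.00212959] = 0.000125594
  f_II = [0.102784] × [0.000569767] = 5.85628e-05
Multiply by the mixture weights:
  π_I·f_I = 0.49 × 0.000125594 = 6.15412e-05
  π_II·f_II = 0.51 × 5.85628e-05 = 2.9867e-05
Marginal: 6.15412e-05 + 2.9867e-05 = 9.14082e-05
Responsibility of Process I: 6.15412e-05 / 9.14082e-05 ≈ 0.673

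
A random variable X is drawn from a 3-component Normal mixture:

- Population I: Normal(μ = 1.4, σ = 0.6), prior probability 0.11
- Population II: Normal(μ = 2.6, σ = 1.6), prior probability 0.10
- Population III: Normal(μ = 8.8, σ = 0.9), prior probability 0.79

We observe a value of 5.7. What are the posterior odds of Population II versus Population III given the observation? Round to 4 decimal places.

Since P(k|x) ∝ w_k f_k(x), the posterior odds are w_i f_i(x) / (w_j f_j(x)).
Evaluate each component's likelihood at the observed value:
  L_I = 4.67558e-12
  L_II = 0.0381628
  L_III = 0.00117595
0.00381628 / 0.000929003 ≈ 4.1079

4.1079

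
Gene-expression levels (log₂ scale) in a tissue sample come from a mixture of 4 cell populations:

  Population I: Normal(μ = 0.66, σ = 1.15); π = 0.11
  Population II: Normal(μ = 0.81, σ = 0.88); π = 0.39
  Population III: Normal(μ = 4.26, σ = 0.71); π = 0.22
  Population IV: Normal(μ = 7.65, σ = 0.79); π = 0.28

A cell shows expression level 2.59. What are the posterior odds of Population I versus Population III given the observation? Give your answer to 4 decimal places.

1.2003

Posterior odds = (P(Z=i) f_i(x)) / (P(Z=j) f_j(x)); the normalising sum cancels.
Component likelihoods at x = 2.59:
  p_I = (1/(1.15·√(2π)))·exp(−(2.59−0.66)²/(2·1.15²)) = 0.346906·exp(-1.40828) = 0.0848407
  p_II = (1/(0.88·√(2π)))·exp(−(2.59−0.81)²/(2·0.88²)) = 0.453344·exp(-2.04571) = 0.0586119
  p_III = (1/(0.71·√(2π)))·exp(−(2.59−4.26)²/(2·0.71²)) = 0.561891·exp(-2.76622) = 0.0353426
  p_IV = (1/(0.79·√(2π)))·exp(−(2.59−7.65)²/(2·0.79²)) = 0.504990·exp(-20.51242) = 6.23524e-10
Posterior odds = (P(Z=I)·p_I) / (P(Z=III)·p_III) = (0.11·0.0848407) / (0.22·0.0353426) = 0.00933247 / 0.00777538 ≈ 1.2003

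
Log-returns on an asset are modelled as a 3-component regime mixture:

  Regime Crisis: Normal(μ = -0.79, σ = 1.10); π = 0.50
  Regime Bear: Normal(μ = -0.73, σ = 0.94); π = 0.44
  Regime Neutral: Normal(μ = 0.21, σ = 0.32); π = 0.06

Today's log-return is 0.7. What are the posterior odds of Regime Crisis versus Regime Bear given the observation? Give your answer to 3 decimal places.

1.234

Since P(k|x) ∝ P(Z=k) f_k(x), the posterior odds are P(Z=i) f_i(x) / (P(Z=j) f_j(x)).
Component likelihoods at x = 0.7:
  f_Crisis = (1/(1.10·√(2π)))·exp(−(0.7−-0.79)²/(2·1.10²)) = 0.362675·exp(-0.91740) = 0.14491
  f_Bear = (1/(0.94·√(2π)))·exp(−(0.7−-0.73)²/(2·0.94²)) = 0.424407·exp(-1.15714) = 0.133427
  f_Neutral = (1/(0.32·√(2π)))·exp(−(0.7−0.21)²/(2·0.32²)) = 1.246695·exp(-1.17236) = 0.386019
Posterior odds = (P(Z=Crisis)·f_Crisis) / (P(Z=Bear)·f_Bear) = (0.50·0.14491) / (0.44·0.133427) = 0.0724548 / 0.0587077 ≈ 1.234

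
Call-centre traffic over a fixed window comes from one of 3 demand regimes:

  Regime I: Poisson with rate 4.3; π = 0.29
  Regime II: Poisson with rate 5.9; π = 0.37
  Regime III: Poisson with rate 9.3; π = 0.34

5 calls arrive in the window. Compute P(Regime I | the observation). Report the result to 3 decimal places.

Apply Bayes' rule: the posterior for each component is proportional to its prior times its likelihood at x.
Evaluate each component's likelihood at the observed value:
  p_I = e^(−4.3)·4.3^5/5! = 0.166224
  p_II = e^(−5.9)·5.9^5/5! = 0.163208
  p_III = e^(−9.3)·9.3^5/5! = 0.0530023
Unnormalised posteriors:
  P(Z=I)·p_I = 0.29 × 0.166224 = 0.0482051
  P(Z=II)·p_II = 0.37 × 0.163208 = 0.0603869
  P(Z=III)·p_III = 0.34 × 0.0530023 = 0.0180208
Marginal: 0.0482051 + 0.0603869 + 0.0180208 = 0.126613
P(Regime I | data) = 0.0482051 / 0.126613 ≈ 0.381

0.381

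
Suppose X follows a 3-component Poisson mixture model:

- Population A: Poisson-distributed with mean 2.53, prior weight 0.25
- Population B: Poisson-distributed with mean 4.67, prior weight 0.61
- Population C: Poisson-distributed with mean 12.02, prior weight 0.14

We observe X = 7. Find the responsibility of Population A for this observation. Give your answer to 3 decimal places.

P(component k | x) = π_k·f_k(x) / marginal(x), where marginal(x) = Σ_j π_j·f_j(x).
Component likelihoods at x = 7:
  f_A = e^(−2.53)·2.53^7/7! = 0.0104869
  f_B = e^(−4.67)·4.67^7/7! = 0.0900808
  f_C = e^(−12.02)·12.02^7/7! = 0.0433193
Weight by the priors:
  π_A·f_A = 0.25 × 0.0104869 = 0.00262173
  π_B·f_B = 0.61 × 0.0900808 = 0.0549493
  π_C·f_C = 0.14 × 0.0433193 = 0.0060647
Sum: 0.00262173 + 0.0549493 + 0.0060647 = 0.0636357
So the posterior for Population A is 0.00262173 / 0.0636357 ≈ 0.041.

0.041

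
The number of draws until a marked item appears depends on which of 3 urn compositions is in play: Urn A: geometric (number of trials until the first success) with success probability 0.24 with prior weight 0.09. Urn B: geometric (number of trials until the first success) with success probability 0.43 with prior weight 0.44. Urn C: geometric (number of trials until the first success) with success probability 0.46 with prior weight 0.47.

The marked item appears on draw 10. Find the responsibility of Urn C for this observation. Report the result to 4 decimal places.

By Bayes' theorem, P(k | x) = w_k f_k(x) / Σ_j w_j f_j(x).
Component likelihoods at x = 10:
  L_A = 0.24·(1−0.24)^9 = 0.24·0.0845906 = 0.0203018
  L_B = 0.43·(1−0.43)^9 = 0.43·0.00635146 = 0.00273113
  L_C = 0.46·(1−0.46)^9 = 0.46·0.00390431 = 0.00179598
Weight by the priors:
  w_A·L_A = 0.09 × 0.0203018 = 0.00182716
  w_B·L_B = 0.44 × 0.00273113 = 0.0012017
  w_C·L_C = 0.47 × 0.00179598 = 0.000844111
Marginal: 0.00182716 + 0.0012017 + 0.000844111 = 0.00387297
P(Urn C | x) ≈ 0.2179

0.2179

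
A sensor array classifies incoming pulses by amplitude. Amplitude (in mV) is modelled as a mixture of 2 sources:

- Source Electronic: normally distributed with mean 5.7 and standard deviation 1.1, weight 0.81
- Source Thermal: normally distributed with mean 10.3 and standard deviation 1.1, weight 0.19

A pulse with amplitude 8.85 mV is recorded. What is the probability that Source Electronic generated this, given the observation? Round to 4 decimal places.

By Bayes' theorem, P(k | x) = w_k f_k(x) / Σ_j w_j f_j(x).
Component likelihoods at x = 8.85 mV:
  L_Electronic = 0.00600925
  L_Thermal = 0.152125
Multiply by the mixture weights:
  w_Electronic·L_Electronic = 0.81 × 0.00600925 = 0.00486749
  w_Thermal·L_Thermal = 0.19 × 0.152125 = 0.0289038
Denominator: 0.00486749 + 0.0289038 = 0.0337713
P(Source Electronic | x) = 0.00486749 / 0.0337713 ≈ 0.1441

0.1441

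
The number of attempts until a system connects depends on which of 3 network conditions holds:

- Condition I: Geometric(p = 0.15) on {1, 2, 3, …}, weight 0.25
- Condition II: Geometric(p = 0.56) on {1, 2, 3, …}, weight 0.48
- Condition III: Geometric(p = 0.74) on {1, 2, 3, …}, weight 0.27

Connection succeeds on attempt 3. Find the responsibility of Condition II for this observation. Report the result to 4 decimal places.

0.5617

The responsibility of component k is π_k f_k(x) divided by Σ_j π_j f_j(x).
Evaluate each component's likelihood at the observed value:
  f_I = 0.15·(1−0.15)^2 = 0.15·0.7225 = 0.108375
  f_II = 0.56·(1−0.56)^2 = 0.56·0.1936 = 0.108416
  f_III = 0.74·(1−0.74)^2 = 0.74·0.0676 = 0.050024
Unnormalised posteriors:
  π_I·f_I = 0.25 × 0.108375 = 0.0270937
  π_II·f_II = 0.48 × 0.108416 = 0.0520397
  π_III·f_III = 0.27 × 0.050024 = 0.0135065
Denominator: 0.0270937 + 0.0520397 + 0.0135065 = 0.0926399
P(Condition II | the observation) ≈ 0.5617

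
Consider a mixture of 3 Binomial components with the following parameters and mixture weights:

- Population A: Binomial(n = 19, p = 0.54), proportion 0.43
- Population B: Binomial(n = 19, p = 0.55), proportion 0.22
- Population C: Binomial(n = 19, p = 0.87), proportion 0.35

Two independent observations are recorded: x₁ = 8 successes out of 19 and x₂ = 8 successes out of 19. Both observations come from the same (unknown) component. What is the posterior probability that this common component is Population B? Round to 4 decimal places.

Apply Bayes' rule: the posterior for each component is proportional to its prior times its likelihood at x.
Since both observations come from the same component, the likelihood for component k is f_k(x₁)·f_k(x₂).
  f_A = [C(19,8)·0.54^8·0.46^11 = 75582·0.0072302·0.000195135 = 0.106636] × [0.106636] = 0.0113713
  f_B = [C(19,8)·0.55^8·0.45^11 = 75582·0.00837339·0.000153228 = 0.0969745] × [0.0969745] = 0.00940405
  f_C = [C(19,8)·0.87^8·0.13^11 = 75582·0.328212·1.79216e-10 = 4.44579e-06] × [4.44579e-06] = 1.97651e-11
Prior × likelihood for each component:
  P(Z=A)·f_A = 0.43 × 0.0113713 = 0.00488965
  P(Z=B)·f_B = 0.22 × 0.00940405 = 0.00206889
  P(Z=C)·f_C = 0.35 × 1.97651e-11 = 6.91778e-12
Sum: 0.00488965 + 0.00206889 + 6.91778e-12 = 0.00695854
Responsibility of Population B: 0.00206889 / 0.00695854 ≈ 0.2973

0.2973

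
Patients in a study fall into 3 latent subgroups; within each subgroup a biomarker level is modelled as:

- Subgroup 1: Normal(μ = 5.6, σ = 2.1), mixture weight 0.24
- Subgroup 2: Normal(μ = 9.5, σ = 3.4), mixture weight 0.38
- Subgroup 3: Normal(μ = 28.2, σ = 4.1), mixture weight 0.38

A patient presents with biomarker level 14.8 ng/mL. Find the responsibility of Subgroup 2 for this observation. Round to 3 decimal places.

0.987

Apply Bayes' rule: the posterior for each component is proportional to its prior times its likelihood at x.
Evaluate each component's likelihood at the observed value:
  f_1 = (1/(2.1·√(2π)))·exp(−(14.8−5.6)²/(2·2.1²)) = 0.189973·exp(-9.59637) = 1.29134e-05
  f_2 = (1/(3.4·√(2π)))·exp(−(14.8−9.5)²/(2·3.4²)) = 0.117336·exp(-1.21497) = 0.034816
  f_3 = (1/(4.1·√(2π)))·exp(−(14.8−28.2)²/(2·4.1²)) = 0.097303·exp(-5.34087) = 0.000466247
Prior × likelihood for each component:
  π_1·f_1 = 0.24 × 1.29134e-05 = 3.09921e-06
  π_2·f_2 = 0.38 × 0.034816 = 0.0132301
  π_3·f_3 = 0.38 × 0.000466247 = 0.000177174
Denominator: 3.09921e-06 + 0.0132301 + 0.000177174 = 0.0134103
So the posterior for Subgroup 2 is 0.0132301 / 0.0134103 ≈ 0.987.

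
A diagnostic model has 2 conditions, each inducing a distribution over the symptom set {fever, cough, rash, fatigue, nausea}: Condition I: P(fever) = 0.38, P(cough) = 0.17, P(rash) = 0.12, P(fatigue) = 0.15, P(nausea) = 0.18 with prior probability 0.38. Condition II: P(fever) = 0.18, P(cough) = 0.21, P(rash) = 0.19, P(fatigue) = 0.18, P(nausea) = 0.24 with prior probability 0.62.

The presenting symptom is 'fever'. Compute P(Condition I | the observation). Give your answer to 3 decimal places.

Posterior ∝ prior × likelihood, so P(k | x) ∝ π_k f_k(x); normalise over all components.
Categorical probabilities:
  f_I = 0.38
  f_II = 0.18
Multiply by the mixture weights:
  π_I·f_I = 0.38 × 0.38 = 0.1444
  π_II·f_II = 0.62 × 0.18 = 0.1116
Sum: 0.1444 + 0.1116 = 0.256
P(Condition I | 'fever') = 0.1444 / 0.256 ≈ 0.564

0.564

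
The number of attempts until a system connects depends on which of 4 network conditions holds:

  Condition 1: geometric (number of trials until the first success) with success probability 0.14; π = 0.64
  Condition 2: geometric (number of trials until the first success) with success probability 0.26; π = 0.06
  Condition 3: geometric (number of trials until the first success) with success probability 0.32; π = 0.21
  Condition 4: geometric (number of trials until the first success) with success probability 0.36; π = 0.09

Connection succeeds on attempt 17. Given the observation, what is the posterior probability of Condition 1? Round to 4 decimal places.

Apply Bayes' rule: the posterior for each component is proportional to its prior times its likelihood at x.
Component likelihoods at x = 17:
  p_1 = 0.0125344
  p_2 = 0.00210223
  p_3 = 0.000668794
  p_4 = 0.000285221
Weight by the priors:
  π_1·p_1 = 0.64 × 0.0125344 = 0.00802201
  π_2·p_2 = 0.06 × 0.00210223 = 0.000126134
  π_3·p_3 = 0.21 × 0.000668794 = 0.000140447
  π_4·p_4 = 0.09 × 0.000285221 = 2.56699e-05
Marginal: 0.00802201 + 0.000126134 + 0.000140447 + 2.56699e-05 = 0.00831426
P(Condition 1 | the observation) ≈ 0.9648

0.9648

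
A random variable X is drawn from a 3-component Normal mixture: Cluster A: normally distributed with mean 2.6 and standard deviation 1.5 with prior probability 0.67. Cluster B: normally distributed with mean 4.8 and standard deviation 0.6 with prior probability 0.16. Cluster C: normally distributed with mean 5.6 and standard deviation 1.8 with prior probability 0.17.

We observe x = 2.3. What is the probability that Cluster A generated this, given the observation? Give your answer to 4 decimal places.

P(component k | x) = w_k·f_k(x) / marginal(x), where marginal(x) = Σ_j w_j·f_j(x).
Component likelihoods at x = 2.3:
  L_A = (1/(1.5·√(2π)))·exp(−(2.3−2.6)²/(2·1.5²)) = 0.265962·exp(-0.02000) = 0.260695
  L_B = (1/(0.6·√(2π)))·exp(−(2.3−4.8)²/(2·0.6²)) = 0.664904·exp(-8.68056) = 0.000112938
  L_C = (1/(1.8·√(2π)))·exp(−(2.3−5.6)²/(2·1.8²)) = 0.221635·exp(-1.68056) = 0.041284
Weight by the priors:
  w_A·L_A = 0.67 × 0.260695 = 0.174666
  w_B·L_B = 0.16 × 0.000112938 = 1.80701e-05
  w_C·L_C = 0.17 × 0.041284 = 0.00701828
Sum: 0.174666 + 1.80701e-05 + 0.00701828 = 0.181702
So the posterior for Cluster A is 0.174666 / 0.181702 ≈ 0.9613.

0.9613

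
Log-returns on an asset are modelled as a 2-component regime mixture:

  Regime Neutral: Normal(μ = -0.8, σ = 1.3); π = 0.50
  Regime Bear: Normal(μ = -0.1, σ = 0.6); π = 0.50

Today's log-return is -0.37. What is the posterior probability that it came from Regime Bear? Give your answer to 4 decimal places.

P(component k | x) = π_k·f_k(x) / marginal(x), where marginal(x) = Σ_j π_j·f_j(x).
Evaluate each component's likelihood at the observed value:
  f_Neutral = 0.290542
  f_Bear = 0.600878
Multiply by the mixture weights:
  π_Neutral·f_Neutral = 0.50 × 0.290542 = 0.145271
  π_Bear·f_Bear = 0.50 × 0.600878 = 0.300439
Sum: 0.145271 + 0.300439 = 0.44571
So the posterior for Regime Bear is 0.300439 / 0.44571 ≈ 0.6741.

0.6741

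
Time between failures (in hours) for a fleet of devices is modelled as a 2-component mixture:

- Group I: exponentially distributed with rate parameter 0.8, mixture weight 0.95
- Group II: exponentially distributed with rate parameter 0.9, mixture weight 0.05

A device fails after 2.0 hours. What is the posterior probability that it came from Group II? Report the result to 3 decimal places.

P(component k | x) = P(Z=k)·f_k(x) / marginal(x), where marginal(x) = Σ_j P(Z=j)·f_j(x).
Exponential densities:
  f_I = 0.161517
  f_II = 0.148769
Unnormalised posteriors:
  P(Z=I)·f_I = 0.95 × 0.161517 = 0.153441
  P(Z=II)·f_II = 0.05 × 0.148769 = 0.00743845
Normaliser: 0.153441 + 0.00743845 = 0.16088
P(Group II | data) = 0.00743845 / 0.16088 ≈ 0.046

0.046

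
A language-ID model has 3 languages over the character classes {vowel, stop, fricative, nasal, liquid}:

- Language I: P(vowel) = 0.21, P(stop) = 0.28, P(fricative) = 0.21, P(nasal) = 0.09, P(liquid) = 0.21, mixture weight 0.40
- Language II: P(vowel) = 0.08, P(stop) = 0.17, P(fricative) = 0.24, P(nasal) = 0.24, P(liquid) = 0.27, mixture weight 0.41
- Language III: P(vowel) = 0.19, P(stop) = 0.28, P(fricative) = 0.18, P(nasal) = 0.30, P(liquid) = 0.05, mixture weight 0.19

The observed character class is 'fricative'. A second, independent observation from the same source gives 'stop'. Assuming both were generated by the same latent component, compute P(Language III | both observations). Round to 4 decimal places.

The responsibility of component k is P(Z=k) f_k(x) divided by Σ_j P(Z=j) f_j(x).
Since both observations come from the same component, the likelihood for component k is f_k(x₁)·f_k(x₂).
  L_I = [0.21] × [0.28] = 0.0588
  L_II = [0.24] × [0.17] = 0.0408
  L_III = [0.18] × [0.28] = 0.0504
Multiply by the mixture weights:
  P(Z=I)·L_I = 0.40 × 0.0588 = 0.02352
  P(Z=II)·L_II = 0.41 × 0.0408 = 0.016728
  P(Z=III)·L_III = 0.19 × 0.0504 = 0.009576
Normaliser: 0.02352 + 0.016728 + 0.009576 = 0.049824
P(Language III | x) ≈ 0.1922

0.1922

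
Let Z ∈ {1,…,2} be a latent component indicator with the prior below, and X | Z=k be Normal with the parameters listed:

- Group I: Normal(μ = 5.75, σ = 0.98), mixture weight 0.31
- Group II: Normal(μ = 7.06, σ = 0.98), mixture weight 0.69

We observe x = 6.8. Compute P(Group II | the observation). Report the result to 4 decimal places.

0.7923

Posterior ∝ prior × likelihood, so P(k | x) ∝ w_k f_k(x); normalise over all components.
Component likelihoods at x = 6.8:
  f_I = 0.229302
  f_II = 0.393006
Prior × likelihood for each component:
  w_I·f_I = 0.31 × 0.229302 = 0.0710836
  w_II·f_II = 0.69 × 0.393006 = 0.271174
Marginal: 0.0710836 + 0.271174 = 0.342258
So the posterior for Group II is 0.271174 / 0.342258 ≈ 0.7923.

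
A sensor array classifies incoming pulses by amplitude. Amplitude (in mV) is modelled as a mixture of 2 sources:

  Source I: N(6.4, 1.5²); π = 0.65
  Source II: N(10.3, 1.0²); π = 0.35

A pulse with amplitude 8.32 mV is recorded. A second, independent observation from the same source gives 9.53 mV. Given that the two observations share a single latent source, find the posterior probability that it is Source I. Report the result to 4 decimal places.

0.2826

The responsibility of component k is π_k f_k(x) divided by Σ_j π_j f_j(x).
Since both observations come from the same component, the likelihood for component k is f_k(x₁)·f_k(x₂).
  L_I = [(1/(1.5·√(2π)))·exp(−(8.32−6.4)²/(2·1.5²)) = 0.265962·exp(-0.81920) = 0.117232] × [0.0301523] = 0.00353481
  L_II = [(1/(1.0·√(2π)))·exp(−(8.32−10.3)²/(2·1.0²)) = 0.398942·exp(-1.96020) = 0.0561831] × [0.296595] = 0.0166636
Weight by the priors:
  π_I·L_I = 0.65 × 0.00353481 = 0.00229763
  π_II·L_II = 0.35 × 0.0166636 = 0.00583227
Evidence: 0.00229763 + 0.00583227 = 0.00812989
Responsibility of Source I: 0.00229763 / 0.00812989 ≈ 0.2826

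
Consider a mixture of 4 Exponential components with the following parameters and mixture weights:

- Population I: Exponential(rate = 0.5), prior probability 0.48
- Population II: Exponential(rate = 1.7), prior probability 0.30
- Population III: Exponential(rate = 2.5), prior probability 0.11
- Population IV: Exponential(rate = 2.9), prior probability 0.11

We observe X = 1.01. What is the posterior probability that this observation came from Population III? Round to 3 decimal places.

P(component k | x) = w_k·f_k(x) / marginal(x), where marginal(x) = Σ_j w_j·f_j(x).
Evaluate each component's likelihood at the observed value:
  p_I = 0.5·e^(−0.5·1.01) = 0.5·e^(−0.5050) = 0.301753
  p_II = 1.7·e^(−1.7·1.01) = 1.7·e^(−1.7170) = 0.305327
  p_III = 2.5·e^(−2.5·1.01) = 2.5·e^(−2.5250) = 0.200146
  p_IV = 2.9·e^(−2.9·1.01) = 2.9·e^(−2.9290) = 0.155006
Unnormalised posteriors:
  w_I·p_I = 0.48 × 0.301753 = 0.144841
  w_II·p_II = 0.30 × 0.305327 = 0.0915981
  w_III·p_III = 0.11 × 0.200146 = 0.022016
  w_IV·p_IV = 0.11 × 0.155006 = 0.0170507
Normaliser: 0.144841 + 0.0915981 + 0.022016 + 0.0170507 = 0.275506
So the posterior for Population III is 0.022016 / 0.275506 ≈ 0.080.

0.080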